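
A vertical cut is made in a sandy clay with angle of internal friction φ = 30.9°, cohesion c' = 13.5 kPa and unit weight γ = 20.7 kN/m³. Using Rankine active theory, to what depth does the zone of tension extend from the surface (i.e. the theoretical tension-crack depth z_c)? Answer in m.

K_a = tan²(45° − 30.9°/2) = 0.3214; √K_a = 0.5669.
The active pressure is zero where K_a γ z = 2c√K_a, so z_c = 2c/(γ√K_a) = 2×13.5/(20.7×0.5669) = 2.301 m.

2.30 m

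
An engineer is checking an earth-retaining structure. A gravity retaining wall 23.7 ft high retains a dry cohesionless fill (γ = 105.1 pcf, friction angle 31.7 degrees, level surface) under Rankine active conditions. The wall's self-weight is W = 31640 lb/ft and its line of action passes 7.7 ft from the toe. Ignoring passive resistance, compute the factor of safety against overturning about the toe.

K_a = tan²(45° − 31.7°/2) = 0.3111.
P_a = ½K_aγH² = 0.5×0.3111×105.1×23.7² = 9182 lb/ft, acting at H/3 = 7.900 ft above the base.
Overturning moment M_o = P_a × H/3 = 9182 × 7.900 = 72540.
Resisting moment M_r = W × 7.7 = 31640 × 7.7 = 243600.
FS_overturning = M_r/M_o = 243600/72540 = 3.359.

3.36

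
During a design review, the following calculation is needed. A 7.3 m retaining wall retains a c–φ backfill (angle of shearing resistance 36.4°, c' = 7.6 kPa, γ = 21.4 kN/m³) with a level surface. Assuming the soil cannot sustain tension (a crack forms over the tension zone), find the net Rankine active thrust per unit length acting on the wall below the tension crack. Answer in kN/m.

K_a = 0.2552; √K_a = 0.5051.
Tension-crack depth z_c = 2c/(γ√K_a) = 2×7.6/(21.4×0.5051) = 1.406 m.
σ_a at base = K_a γ H − 2c√K_a = 0.2552×21.4×7.3 − 2×7.6×0.5051 = 32.18 kPa.
P_a = ½ × 32.18 × (H − z_c) = 0.5×32.18×5.894 = 94.84 kN/m.

94.8 kN/m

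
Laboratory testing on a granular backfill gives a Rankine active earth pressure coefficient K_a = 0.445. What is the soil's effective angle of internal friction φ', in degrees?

K_a = tan²(45° − φ/2) ⇒ 45° − φ/2 = arctan(√0.445) = 33.71°.
φ = 2(45° − 33.71°) = 22.59°.

22.6°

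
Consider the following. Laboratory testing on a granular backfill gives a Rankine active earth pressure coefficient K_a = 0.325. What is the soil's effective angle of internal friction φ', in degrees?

30.6°

K_a = tan²(45° − φ/2) ⇒ 45° − φ/2 = arctan(√0.325) = 29.69°.
φ = 2(45° − 29.69°) = 30.63°.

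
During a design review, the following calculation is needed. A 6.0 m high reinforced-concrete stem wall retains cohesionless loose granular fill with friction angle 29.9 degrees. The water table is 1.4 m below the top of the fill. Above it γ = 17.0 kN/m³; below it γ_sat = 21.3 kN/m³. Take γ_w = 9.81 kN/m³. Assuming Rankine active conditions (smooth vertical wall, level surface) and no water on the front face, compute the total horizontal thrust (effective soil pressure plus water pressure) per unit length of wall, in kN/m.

K_a = tan²(45° − φ/2) = 0.3347.
γ' = 21.3 − 9.81 = 11.49 kN/m³. Depth below WT = 4.6 m.
σ'_h at WT = K_a γ d_w = 7.965 kPa; at base = 7.965 + K_a γ' × 4.6 = 25.65 kPa.
P₁ (0–1.4 m) = ½×7.965×1.4 = 5.576. P₂ (1.4–6.0 m) = ½(7.965+25.65)×4.6 = 77.33.
P_w = ½ γ_w h₂² = 0.5×9.81×4.6² = 103.8. Total = 5.576+77.33+103.8 = 186.7 kN/m.

187 kN/m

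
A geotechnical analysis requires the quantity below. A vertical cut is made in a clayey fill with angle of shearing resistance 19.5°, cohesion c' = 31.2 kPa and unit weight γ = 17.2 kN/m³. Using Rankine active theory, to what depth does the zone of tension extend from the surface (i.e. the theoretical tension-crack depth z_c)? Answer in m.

5.13 m

K_a = tan²(45° − 19.5°/2) = 0.4995; √K_a = 0.7067.
The active pressure is zero where K_a γ z = 2c√K_a, so z_c = 2c/(γ√K_a) = 2×31.2/(17.2×0.7067) = 5.133 m.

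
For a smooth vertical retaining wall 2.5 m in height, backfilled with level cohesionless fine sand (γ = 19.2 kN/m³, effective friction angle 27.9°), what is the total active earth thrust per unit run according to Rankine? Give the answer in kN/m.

21.7 kN/m

K_a = tan²(45° − φ/2) = 0.3625.
P_a = ½ K_a γ H² = 0.5 × 0.3625 × 19.2 × 2.5² = 21.75 kN/m.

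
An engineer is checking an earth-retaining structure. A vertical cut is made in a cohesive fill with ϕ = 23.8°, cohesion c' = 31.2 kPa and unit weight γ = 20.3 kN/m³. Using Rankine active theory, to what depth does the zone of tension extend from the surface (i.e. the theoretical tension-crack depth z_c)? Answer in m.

4.72 m

K_a = tan²(45° − 23.8°/2) = 0.4250; √K_a = 0.6519.
The active pressure is zero where K_a γ z = 2c√K_a, so z_c = 2c/(γ√K_a) = 2×31.2/(20.3×0.6519) = 4.715 m.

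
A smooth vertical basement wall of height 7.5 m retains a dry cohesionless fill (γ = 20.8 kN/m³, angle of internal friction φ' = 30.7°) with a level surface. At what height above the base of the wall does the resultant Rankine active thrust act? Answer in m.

2.50 m

K_a = 0.3240.
The pressure distribution is triangular, so the resultant acts at H/3 above the base = 7.5/3 = 2.500 m.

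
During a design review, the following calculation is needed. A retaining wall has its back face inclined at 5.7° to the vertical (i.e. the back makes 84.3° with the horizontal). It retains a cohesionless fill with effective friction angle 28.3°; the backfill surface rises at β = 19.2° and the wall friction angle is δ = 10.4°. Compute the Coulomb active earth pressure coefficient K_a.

0.510

K_a = sin²(α+φ) / [sin²α · sin(α−δ) · (1 + √{sin(φ+δ)sin(φ−β) / (sin(α−δ)sin(α+β))})²].
With α = 84.3°, φ = 28.3°, δ = 10.4°, β = 19.2°: K_a = 0.5101.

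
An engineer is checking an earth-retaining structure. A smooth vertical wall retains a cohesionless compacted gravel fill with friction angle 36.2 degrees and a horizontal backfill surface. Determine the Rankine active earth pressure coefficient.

K_a = tan²(45° − φ/2) = tan²(26.90°) = 0.2574.

0.257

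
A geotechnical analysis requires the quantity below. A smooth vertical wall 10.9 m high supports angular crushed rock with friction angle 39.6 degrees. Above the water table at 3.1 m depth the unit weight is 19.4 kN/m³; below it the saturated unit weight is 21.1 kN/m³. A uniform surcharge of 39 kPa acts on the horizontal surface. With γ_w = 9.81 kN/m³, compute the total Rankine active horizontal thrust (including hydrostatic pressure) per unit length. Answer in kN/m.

K_a = tan²(45° − φ/2) = 0.2214.
γ' = 21.1 − 9.81 = 11.29 kN/m³. h₂ = H − d_w = 7.8 m.
σ'_h: at surface K_a·q = 8.636; at WT K_a(q+γd_w) = 21.95; at base K_a(q+γd_w+γ'h₂) = 41.45 kPa.
P₁ = ½(8.636+21.95)×3.1 = 47.41; P₂ = ½(21.95+41.45)×7.8 = 247.3; P_w = ½γ_w h₂² = 298.4.
Total = 47.41+247.3+298.4 = 593.1 kN/m.

593 kN/m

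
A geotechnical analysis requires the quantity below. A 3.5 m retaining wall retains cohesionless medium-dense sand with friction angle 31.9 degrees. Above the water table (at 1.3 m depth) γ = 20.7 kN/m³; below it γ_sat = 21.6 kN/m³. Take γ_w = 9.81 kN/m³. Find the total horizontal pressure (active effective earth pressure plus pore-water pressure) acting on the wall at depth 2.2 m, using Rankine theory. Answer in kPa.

20.4 kPa

K_a = (1 − sin φ)/(1 + sin φ) = 0.3085.
γ' = 21.6 − 9.81 = 11.79 kN/m³.
Effective vertical stress at 2.2 m: σ'_v = 20.7×1.3 + 11.79×0.900 = 37.52 kPa.
σ'_h = K_a σ'_v = 0.3085 × 37.52 = 11.58 kPa; u = γ_w × 0.900 = 8.829 kPa.
Total σ_h = 11.58 + 8.829 = 20.41 kPa.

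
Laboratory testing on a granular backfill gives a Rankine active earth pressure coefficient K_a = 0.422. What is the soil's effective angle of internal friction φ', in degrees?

24.0°

K_a = tan²(45° − φ/2) ⇒ 45° − φ/2 = arctan(√0.422) = 33.01°.
φ = 2(45° − 33.01°) = 23.98°.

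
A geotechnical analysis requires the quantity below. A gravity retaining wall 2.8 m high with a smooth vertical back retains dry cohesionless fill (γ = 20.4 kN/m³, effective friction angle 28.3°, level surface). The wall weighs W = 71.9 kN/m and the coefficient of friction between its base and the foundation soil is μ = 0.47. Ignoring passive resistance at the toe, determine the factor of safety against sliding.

1.18

K_a = tan²(45° − 28.3°/2) = 0.3568.
P_a = ½K_aγH² = 0.5×0.3568×20.4×2.8² = 28.53 kN/m, acting at H/3 = 0.9333 m above the base.
FS_sliding = μW / P_a = 0.47×71.9 / 28.53 = 1.184.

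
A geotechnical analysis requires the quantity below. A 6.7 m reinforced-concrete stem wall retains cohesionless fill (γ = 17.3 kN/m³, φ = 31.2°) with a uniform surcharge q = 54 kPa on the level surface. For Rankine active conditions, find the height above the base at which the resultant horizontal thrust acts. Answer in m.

K_a = 0.3175.
Triangular part P₁ = ½K_aγH² = 123.3 at H/3 = 2.233 m; rectangular part P₂ = K_a q H = 114.9 at H/2 = 3.350 m.
ȳ = (P₁·2.233 + P₂·3.350)/(P₁+P₂) = 2.772 m.

2.77 m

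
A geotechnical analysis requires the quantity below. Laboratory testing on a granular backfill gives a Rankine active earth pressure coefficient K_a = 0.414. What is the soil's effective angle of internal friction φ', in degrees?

K_a = tan²(45° − φ/2) ⇒ 45° − φ/2 = arctan(√0.414) = 32.76°.
φ = 2(45° − 32.76°) = 24.48°.

24.5°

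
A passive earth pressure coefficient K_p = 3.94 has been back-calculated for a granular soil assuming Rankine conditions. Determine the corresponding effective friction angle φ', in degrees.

36.5°

K_p = (1+sin φ)/(1−sin φ) ⇒ sin φ = (K_p − 1)/(K_p + 1) = 0.5951.
φ = arcsin(0.5951) = 36.52°.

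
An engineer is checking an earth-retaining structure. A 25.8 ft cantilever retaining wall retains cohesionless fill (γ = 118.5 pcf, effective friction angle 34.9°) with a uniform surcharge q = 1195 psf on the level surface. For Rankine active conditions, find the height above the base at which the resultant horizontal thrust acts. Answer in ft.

K_a = 0.2721.
Triangular part P₁ = ½K_aγH² = 10730 at H/3 = 8.600 ft; rectangular part P₂ = K_a q H = 8391 at H/2 = 12.90 ft.
ȳ = (P₁·8.600 + P₂·12.90)/(P₁+P₂) = 10.49 ft.

10.5 ft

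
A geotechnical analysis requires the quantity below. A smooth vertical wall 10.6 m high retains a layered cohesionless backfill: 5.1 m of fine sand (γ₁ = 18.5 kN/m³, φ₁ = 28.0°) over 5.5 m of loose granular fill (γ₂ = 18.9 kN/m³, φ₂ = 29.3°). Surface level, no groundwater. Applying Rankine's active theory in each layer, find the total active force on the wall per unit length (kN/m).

K_a1 = tan²(45°−28.0°/2) = 0.3610; K_a2 = tan²(45°−29.3°/2) = 0.3428.
Layer 1: σ at base = K_a1 γ₁ h₁ = 34.06 kPa; P₁ = ½×34.06×5.1 = 86.86.
Layer 2: σ_v at top = γ₁h₁ = 94.35; σ_h top = K_a2×94.35 = 32.35; σ_h base = K_a2×(94.35+18.9×5.5) = 67.98.
P₂ = ½(32.35+67.98)×5.5 = 275.9. Total P_a = 86.86+275.9 = 362.8 kN/m.

363 kN/m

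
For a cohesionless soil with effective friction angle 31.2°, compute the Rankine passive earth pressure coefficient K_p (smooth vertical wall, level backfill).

3.15

K_p = (1 + sin φ)/(1 − sin φ) = tan²(45° + 31.2°/2) = 3.150.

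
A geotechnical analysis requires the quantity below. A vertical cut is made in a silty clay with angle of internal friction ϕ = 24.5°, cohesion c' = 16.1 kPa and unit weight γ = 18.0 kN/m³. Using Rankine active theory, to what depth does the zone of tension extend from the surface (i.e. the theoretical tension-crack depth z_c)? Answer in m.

K_a = tan²(45° − 24.5°/2) = 0.4137; √K_a = 0.6432.
The active pressure is zero where K_a γ z = 2c√K_a, so z_c = 2c/(γ√K_a) = 2×16.1/(18.0×0.6432) = 2.781 m.

2.78 m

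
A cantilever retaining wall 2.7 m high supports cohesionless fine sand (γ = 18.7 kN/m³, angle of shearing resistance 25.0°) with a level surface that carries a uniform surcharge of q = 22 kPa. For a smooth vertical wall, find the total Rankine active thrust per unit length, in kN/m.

K_a = tan²(45° − φ/2) = 0.4059.
Soil triangle: ½ K_a γ H² = 0.5×0.4059×18.7×2.7² = 27.66 kN/m.
Surcharge rectangle: K_a q H = 0.4059×22×2.7 = 24.11 kN/m.
Total = 27.66 + 24.11 = 51.77 kN/m.

51.8 kN/m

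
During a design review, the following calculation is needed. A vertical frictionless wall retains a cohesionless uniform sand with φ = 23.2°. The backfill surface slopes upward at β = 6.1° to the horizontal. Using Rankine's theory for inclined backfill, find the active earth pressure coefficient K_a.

0.445

K_a = cos β · (cos β − √(cos²β − cos²φ)) / (cos β + √(cos²β − cos²φ)).
cos β = 0.9943, cos φ = 0.9191, √(cos²β − cos²φ) = 0.3793.
K_a = 0.9943 × (0.9943 − 0.3793)/(0.9943 + 0.3793) = 0.4452.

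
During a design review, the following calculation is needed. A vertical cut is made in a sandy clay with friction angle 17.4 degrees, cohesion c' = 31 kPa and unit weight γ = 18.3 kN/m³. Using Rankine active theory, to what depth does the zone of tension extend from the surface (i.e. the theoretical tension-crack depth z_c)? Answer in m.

K_a = tan²(45° − 17.4°/2) = 0.5396; √K_a = 0.7346.
The active pressure is zero where K_a γ z = 2c√K_a, so z_c = 2c/(γ√K_a) = 2×31/(18.3×0.7346) = 4.612 m.

4.61 m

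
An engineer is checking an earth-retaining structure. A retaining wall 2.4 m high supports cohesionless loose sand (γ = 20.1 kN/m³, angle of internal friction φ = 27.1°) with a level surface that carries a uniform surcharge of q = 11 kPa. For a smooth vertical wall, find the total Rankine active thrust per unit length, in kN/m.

31.5 kN/m

K_a = tan²(45° − φ/2) = 0.3741.
Soil triangle: ½ K_a γ H² = 0.5×0.3741×20.1×2.4² = 21.65 kN/m.
Surcharge rectangle: K_a q H = 0.3741×11×2.4 = 9.875 kN/m.
Total = 21.65 + 9.875 = 31.53 kN/m.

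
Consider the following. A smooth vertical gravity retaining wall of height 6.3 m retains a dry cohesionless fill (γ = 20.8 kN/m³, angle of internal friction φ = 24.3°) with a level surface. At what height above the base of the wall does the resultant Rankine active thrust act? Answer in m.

2.10 m

K_a = 0.4169.
The pressure distribution is triangular, so the resultant acts at H/3 above the base = 6.3/3 = 2.100 m.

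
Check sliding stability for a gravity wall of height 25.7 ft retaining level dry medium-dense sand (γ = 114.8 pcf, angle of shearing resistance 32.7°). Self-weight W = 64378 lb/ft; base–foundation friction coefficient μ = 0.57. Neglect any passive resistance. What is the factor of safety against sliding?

3.24

K_a = tan²(45° − 32.7°/2) = 0.2985.
P_a = ½K_aγH² = 0.5×0.2985×114.8×25.7² = 11320 lb/ft, acting at H/3 = 8.567 ft above the base.
FS_sliding = μW / P_a = 0.57×64378 / 11320 = 3.243.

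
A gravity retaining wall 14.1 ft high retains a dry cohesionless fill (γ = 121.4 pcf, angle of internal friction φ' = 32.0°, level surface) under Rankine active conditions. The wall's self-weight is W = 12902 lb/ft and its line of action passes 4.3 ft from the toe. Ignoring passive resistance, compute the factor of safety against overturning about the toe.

3.18

K_a = tan²(45° − 32.0°/2) = 0.3073.
P_a = ½K_aγH² = 0.5×0.3073×121.4×14.1² = 3708 lb/ft, acting at H/3 = 4.700 ft above the base.
Overturning moment M_o = P_a × H/3 = 3708 × 4.700 = 17430.
Resisting moment M_r = W × 4.3 = 12902 × 4.3 = 55480.
FS_overturning = M_r/M_o = 55480/17430 = 3.183.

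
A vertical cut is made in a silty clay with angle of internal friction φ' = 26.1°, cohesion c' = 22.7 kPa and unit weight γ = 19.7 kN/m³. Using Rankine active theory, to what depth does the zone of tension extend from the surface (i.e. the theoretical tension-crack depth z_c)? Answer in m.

K_a = tan²(45° − 26.1°/2) = 0.3889; √K_a = 0.6237.
The active pressure is zero where K_a γ z = 2c√K_a, so z_c = 2c/(γ√K_a) = 2×22.7/(19.7×0.6237) = 3.695 m.

3.70 m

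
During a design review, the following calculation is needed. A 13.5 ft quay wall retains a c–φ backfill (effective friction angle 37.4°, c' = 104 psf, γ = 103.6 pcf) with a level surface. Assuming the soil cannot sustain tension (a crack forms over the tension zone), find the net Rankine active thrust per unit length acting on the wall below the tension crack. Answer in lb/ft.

K_a = 0.2443; √K_a = 0.4942.
Tension-crack depth z_c = 2c/(γ√K_a) = 2×104/(103.6×0.4942) = 4.062 ft.
σ_a at base = K_a γ H − 2c√K_a = 0.2443×103.6×13.5 − 2×104×0.4942 = 238.8 psf.
P_a = ½ × 238.8 × (H − z_c) = 0.5×238.8×9.438 = 1127 lb/ft.

1130 lb/ft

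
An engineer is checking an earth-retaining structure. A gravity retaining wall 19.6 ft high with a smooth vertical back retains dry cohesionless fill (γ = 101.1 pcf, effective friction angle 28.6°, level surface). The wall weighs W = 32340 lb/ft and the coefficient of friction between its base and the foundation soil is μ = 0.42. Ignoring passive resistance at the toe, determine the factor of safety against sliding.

1.98

K_a = tan²(45° − 28.6°/2) = 0.3525.
P_a = ½K_aγH² = 0.5×0.3525×101.1×19.6² = 6846 lb/ft, acting at H/3 = 6.533 ft above the base.
FS_sliding = μW / P_a = 0.42×32340 / 6846 = 1.984.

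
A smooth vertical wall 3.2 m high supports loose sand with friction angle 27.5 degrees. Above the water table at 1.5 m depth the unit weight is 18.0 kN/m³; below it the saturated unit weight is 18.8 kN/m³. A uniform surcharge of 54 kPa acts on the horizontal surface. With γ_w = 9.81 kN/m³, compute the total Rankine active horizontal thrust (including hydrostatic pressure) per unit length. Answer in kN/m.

107 kN/m

K_a = tan²(45° − φ/2) = 0.3682.
γ' = 18.8 − 9.81 = 8.990 kN/m³. h₂ = H − d_w = 1.7 m.
σ'_h: at surface K_a·q = 19.88; at WT K_a(q+γd_w) = 29.83; at base K_a(q+γd_w+γ'h₂) = 35.45 kPa.
P₁ = ½(19.88+29.83)×1.5 = 37.28; P₂ = ½(29.83+35.45)×1.7 = 55.49; P_w = ½γ_w h₂² = 14.18.
Total = 37.28+55.49+14.18 = 106.9 kN/m.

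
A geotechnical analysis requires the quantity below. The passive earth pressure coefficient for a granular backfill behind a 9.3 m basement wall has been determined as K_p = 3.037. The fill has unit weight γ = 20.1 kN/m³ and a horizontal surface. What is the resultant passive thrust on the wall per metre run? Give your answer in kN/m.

2640 kN/m

P = ½ K_p γ H² = 0.5 × 3.037 × 20.1 × 9.3² = 2640 kN/m.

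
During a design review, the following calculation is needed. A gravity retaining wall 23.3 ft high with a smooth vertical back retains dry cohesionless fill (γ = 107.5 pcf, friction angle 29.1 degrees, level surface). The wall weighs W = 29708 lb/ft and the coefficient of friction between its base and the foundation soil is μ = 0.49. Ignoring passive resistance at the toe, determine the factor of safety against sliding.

1.44

K_a = tan²(45° − 29.1°/2) = 0.3456.
P_a = ½K_aγH² = 0.5×0.3456×107.5×23.3² = 10080 lb/ft, acting at H/3 = 7.767 ft above the base.
FS_sliding = μW / P_a = 0.49×29708 / 10080 = 1.443.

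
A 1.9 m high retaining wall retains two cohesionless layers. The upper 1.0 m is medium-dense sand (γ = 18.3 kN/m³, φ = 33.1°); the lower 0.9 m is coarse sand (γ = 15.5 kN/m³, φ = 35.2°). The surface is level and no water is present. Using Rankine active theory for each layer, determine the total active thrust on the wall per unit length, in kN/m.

K_a1 = tan²(45°−33.1°/2) = 0.2936; K_a2 = tan²(45°−35.2°/2) = 0.2687.
Layer 1: σ at base = K_a1 γ₁ h₁ = 5.372 kPa; P₁ = ½×5.372×1.0 = 2.686.
Layer 2: σ_v at top = γ₁h₁ = 18.30; σ_h top = K_a2×18.30 = 4.917; σ_h base = K_a2×(18.30+15.5×0.9) = 8.665.
P₂ = ½(4.917+8.665)×0.9 = 6.112. Total P_a = 2.686+6.112 = 8.798 kN/m.

8.80 kN/m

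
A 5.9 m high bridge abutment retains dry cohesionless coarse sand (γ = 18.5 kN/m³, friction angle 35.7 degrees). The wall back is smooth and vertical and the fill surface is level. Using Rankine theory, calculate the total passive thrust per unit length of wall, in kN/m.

1220 kN/m

K_p = tan²(45° + φ/2) = 3.802.
P_p = ½ K_p γ H² = 0.5 × 3.802 × 18.5 × 5.9² = 1224 kN/m.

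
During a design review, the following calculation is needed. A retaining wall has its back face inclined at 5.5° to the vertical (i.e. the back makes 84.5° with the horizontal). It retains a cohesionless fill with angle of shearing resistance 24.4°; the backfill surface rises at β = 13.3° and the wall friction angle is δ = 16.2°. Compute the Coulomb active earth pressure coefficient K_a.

K_a = sin²(α+φ) / [sin²α · sin(α−δ) · (1 + √{sin(φ+δ)sin(φ−β) / (sin(α−δ)sin(α+β))})²].
With α = 84.5°, φ = 24.4°, δ = 16.2°, β = 13.3°: K_a = 0.5188.

0.519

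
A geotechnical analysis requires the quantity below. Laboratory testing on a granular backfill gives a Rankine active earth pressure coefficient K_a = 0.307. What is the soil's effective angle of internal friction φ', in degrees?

32.0°

K_a = tan²(45° − φ/2) ⇒ 45° − φ/2 = arctan(√0.307) = 28.99°.
φ = 2(45° − 28.99°) = 32.02°.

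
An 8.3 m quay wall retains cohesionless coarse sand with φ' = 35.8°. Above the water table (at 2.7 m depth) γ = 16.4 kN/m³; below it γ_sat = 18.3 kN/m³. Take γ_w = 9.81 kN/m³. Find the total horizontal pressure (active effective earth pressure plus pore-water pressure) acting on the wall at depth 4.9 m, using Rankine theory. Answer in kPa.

38.1 kPa

K_a = (1 − sin φ)/(1 + sin φ) = 0.2619.
γ' = 18.3 − 9.81 = 8.490 kN/m³.
Effective vertical stress at 4.9 m: σ'_v = 16.4×2.7 + 8.490×2.20 = 62.96 kPa.
σ'_h = K_a σ'_v = 0.2619 × 62.96 = 16.49 kPa; u = γ_w × 2.20 = 21.58 kPa.
Total σ_h = 16.49 + 21.58 = 38.07 kPa.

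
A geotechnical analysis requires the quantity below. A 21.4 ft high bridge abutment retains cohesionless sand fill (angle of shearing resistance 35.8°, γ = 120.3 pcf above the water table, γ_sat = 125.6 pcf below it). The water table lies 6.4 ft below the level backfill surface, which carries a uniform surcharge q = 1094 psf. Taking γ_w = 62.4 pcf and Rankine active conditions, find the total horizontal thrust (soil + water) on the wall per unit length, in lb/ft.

18700 lb/ft

K_a = tan²(45° − φ/2) = 0.2619.
γ' = 125.6 − 62.4 = 63.20 pcf. h₂ = H − d_w = 15.0 ft.
σ'_h: at surface K_a·q = 286.5; at WT K_a(q+γd_w) = 488.1; at base K_a(q+γd_w+γ'h₂) = 736.3 psf.
P₁ = ½(286.5+488.1)×6.4 = 2479; P₂ = ½(488.1+736.3)×15.0 = 9183; P_w = ½γ_w h₂² = 7020.
Total = 2479+9183+7020 = 18680 lb/ft.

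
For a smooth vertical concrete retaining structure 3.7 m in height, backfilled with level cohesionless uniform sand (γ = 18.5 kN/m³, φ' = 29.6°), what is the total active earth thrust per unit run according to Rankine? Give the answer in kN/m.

42.9 kN/m

K_a = tan²(45° − φ/2) = 0.3387.
P_a = ½ K_a γ H² = 0.5 × 0.3387 × 18.5 × 3.7² = 42.90 kN/m.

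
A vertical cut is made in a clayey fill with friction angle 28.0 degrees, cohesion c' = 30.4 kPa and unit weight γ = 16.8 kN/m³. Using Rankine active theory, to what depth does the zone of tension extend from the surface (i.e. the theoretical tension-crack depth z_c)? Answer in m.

K_a = tan²(45° − 28.0°/2) = 0.3610; √K_a = 0.6009.
The active pressure is zero where K_a γ z = 2c√K_a, so z_c = 2c/(γ√K_a) = 2×30.4/(16.8×0.6009) = 6.023 m.

6.02 m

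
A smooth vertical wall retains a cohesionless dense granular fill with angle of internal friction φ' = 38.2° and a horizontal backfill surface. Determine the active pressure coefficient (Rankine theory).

K_a = (1 − sin φ)/(1 + sin φ) = (1 − sin 38.2°)/(1 + sin 38.2°) = 0.2358.

0.236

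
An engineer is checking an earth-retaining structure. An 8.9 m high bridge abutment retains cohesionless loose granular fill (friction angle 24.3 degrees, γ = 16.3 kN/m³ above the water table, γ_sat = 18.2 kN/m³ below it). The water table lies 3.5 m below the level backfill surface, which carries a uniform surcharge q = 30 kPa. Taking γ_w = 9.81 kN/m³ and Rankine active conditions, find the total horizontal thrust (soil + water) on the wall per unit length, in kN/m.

475 kN/m

K_a = tan²(45° − φ/2) = 0.4169.
γ' = 18.2 − 9.81 = 8.390 kN/m³. h₂ = H − d_w = 5.4 m.
σ'_h: at surface K_a·q = 12.51; at WT K_a(q+γd_w) = 36.29; at base K_a(q+γd_w+γ'h₂) = 55.18 kPa.
P₁ = ½(12.51+36.29)×3.5 = 85.40; P₂ = ½(36.29+55.18)×5.4 = 247.0; P_w = ½γ_w h₂² = 143.0.
Total = 85.40+247.0+143.0 = 475.4 kN/m.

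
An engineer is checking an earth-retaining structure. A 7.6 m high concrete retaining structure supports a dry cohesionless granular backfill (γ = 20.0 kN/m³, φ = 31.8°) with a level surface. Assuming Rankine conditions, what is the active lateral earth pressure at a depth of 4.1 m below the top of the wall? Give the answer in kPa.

K_a = (1 − sin φ)/(1 + sin φ) = 0.3098.
σ_h = K_a γ z = 0.3098 × 20.0 × 4.1 = 25.40 kPa.

25.4 kPa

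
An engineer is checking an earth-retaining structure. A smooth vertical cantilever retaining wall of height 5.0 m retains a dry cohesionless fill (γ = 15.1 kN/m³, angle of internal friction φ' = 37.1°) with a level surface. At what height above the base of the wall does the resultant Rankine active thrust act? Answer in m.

1.67 m

K_a = 0.2475.
The pressure distribution is triangular, so the resultant acts at H/3 above the base = 5.0/3 = 1.667 m.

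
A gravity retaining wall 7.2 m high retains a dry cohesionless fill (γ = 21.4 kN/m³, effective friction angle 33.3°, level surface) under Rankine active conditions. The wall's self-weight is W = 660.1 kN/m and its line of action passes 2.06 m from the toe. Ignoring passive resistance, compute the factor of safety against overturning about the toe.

3.51

K_a = tan²(45° − 33.3°/2) = 0.2911.
P_a = ½K_aγH² = 0.5×0.2911×21.4×7.2² = 161.5 kN/m, acting at H/3 = 2.400 m above the base.
Overturning moment M_o = P_a × H/3 = 161.5 × 2.400 = 387.6.
Resisting moment M_r = W × 2.06 = 660.1 × 2.06 = 1360.
FS_overturning = M_r/M_o = 1360/387.6 = 3.508.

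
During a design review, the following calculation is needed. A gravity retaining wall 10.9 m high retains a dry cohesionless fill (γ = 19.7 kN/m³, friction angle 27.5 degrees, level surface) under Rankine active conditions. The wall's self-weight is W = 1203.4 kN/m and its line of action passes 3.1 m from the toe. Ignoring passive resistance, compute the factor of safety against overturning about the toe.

K_a = tan²(45° − 27.5°/2) = 0.3682.
P_a = ½K_aγH² = 0.5×0.3682×19.7×10.9² = 430.9 kN/m, acting at H/3 = 3.633 m above the base.
Overturning moment M_o = P_a × H/3 = 430.9 × 3.633 = 1566.
Resisting moment M_r = W × 3.1 = 1203.4 × 3.1 = 3731.
FS_overturning = M_r/M_o = 3731/1566 = 2.383.

2.38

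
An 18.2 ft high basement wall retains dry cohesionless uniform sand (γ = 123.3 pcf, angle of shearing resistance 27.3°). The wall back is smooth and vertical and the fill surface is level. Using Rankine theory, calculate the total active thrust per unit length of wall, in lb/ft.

7580 lb/ft

K_a = tan²(45° − φ/2) = 0.3711.
P_a = ½ K_a γ H² = 0.5 × 0.3711 × 123.3 × 18.2² = 7579 lb/ft.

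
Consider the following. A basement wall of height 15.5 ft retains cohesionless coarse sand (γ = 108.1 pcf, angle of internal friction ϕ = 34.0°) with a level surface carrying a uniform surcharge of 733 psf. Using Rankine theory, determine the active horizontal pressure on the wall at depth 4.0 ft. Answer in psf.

329 psf

K_a = (1 − sin φ)/(1 + sin φ) = 0.2827.
σ_v = γz + q = 108.1 × 4.0 + 733 = 1165 psf.
σ_h = K_a σ_v = 0.2827 × 1165 = 329.5 psf.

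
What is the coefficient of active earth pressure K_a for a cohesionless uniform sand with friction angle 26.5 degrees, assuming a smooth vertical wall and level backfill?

0.383

K_a = (1 − sin φ)/(1 + sin φ) = (1 − sin 26.5°)/(1 + sin 26.5°) = 0.3829.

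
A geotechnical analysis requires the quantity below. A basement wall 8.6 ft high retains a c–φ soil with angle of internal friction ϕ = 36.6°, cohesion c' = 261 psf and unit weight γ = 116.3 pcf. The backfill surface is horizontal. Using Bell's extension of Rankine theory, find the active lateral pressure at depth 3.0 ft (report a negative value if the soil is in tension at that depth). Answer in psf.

-174 psf

K_a = (1 − sin φ)/(1 + sin φ) = 0.2530.
σ_a = K_a γ z − 2c√K_a = 0.2530×116.3×3.0 − 2×261×0.5029 = -174.3 psf.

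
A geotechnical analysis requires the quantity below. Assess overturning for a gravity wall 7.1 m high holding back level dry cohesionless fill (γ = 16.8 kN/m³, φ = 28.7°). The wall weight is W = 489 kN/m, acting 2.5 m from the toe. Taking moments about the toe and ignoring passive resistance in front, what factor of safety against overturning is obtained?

K_a = tan²(45° − 28.7°/2) = 0.3511.
P_a = ½K_aγH² = 0.5×0.3511×16.8×7.1² = 148.7 kN/m, acting at H/3 = 2.367 m above the base.
Overturning moment M_o = P_a × H/3 = 148.7 × 2.367 = 351.9.
Resisting moment M_r = W × 2.5 = 489 × 2.5 = 1222.
FS_overturning = M_r/M_o = 1222/351.9 = 3.474.

3.47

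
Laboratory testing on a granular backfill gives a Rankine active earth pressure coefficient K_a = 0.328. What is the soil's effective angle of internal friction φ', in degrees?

K_a = tan²(45° − φ/2) ⇒ 45° − φ/2 = arctan(√0.328) = 29.80°.
φ = 2(45° − 29.80°) = 30.40°.

30.4°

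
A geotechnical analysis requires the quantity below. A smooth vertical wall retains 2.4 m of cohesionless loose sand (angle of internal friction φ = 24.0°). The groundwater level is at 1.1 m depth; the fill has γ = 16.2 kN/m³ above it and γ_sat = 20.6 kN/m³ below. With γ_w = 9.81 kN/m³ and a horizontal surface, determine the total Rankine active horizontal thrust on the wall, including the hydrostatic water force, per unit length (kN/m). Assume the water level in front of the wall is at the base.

K_a = tan²(45° − φ/2) = 0.4217.
γ' = 20.6 − 9.81 = 10.79 kN/m³. Depth below WT = 1.3 m.
σ'_h at WT = K_a γ d_w = 7.515 kPa; at base = 7.515 + K_a γ' × 1.3 = 13.43 kPa.
P₁ (0–1.1 m) = ½×7.515×1.1 = 4.133. P₂ (1.1–2.4 m) = ½(7.515+13.43)×1.3 = 13.61.
P_w = ½ γ_w h₂² = 0.5×9.81×1.3² = 8.289. Total = 4.133+13.61+8.289 = 26.04 kN/m.

26.0 kN/m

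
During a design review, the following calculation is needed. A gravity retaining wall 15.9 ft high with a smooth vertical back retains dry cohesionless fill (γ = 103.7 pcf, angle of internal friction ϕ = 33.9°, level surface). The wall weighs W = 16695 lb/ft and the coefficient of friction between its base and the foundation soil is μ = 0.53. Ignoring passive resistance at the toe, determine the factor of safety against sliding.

2.38

K_a = tan²(45° − 33.9°/2) = 0.2839.
P_a = ½K_aγH² = 0.5×0.2839×103.7×15.9² = 3722 lb/ft, acting at H/3 = 5.300 ft above the base.
FS_sliding = μW / P_a = 0.53×16695 / 3722 = 2.378.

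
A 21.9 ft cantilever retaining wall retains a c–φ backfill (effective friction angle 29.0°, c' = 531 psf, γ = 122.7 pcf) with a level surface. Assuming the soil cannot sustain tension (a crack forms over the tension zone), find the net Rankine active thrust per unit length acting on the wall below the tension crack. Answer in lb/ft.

K_a = 0.3470; √K_a = 0.5890.
Tension-crack depth z_c = 2c/(γ√K_a) = 2×531/(122.7×0.5890) = 14.69 ft.
σ_a at base = K_a γ H − 2c√K_a = 0.3470×122.7×21.9 − 2×531×0.5890 = 306.8 psf.
P_a = ½ × 306.8 × (H − z_c) = 0.5×306.8×7.206 = 1105 lb/ft.

1110 lb/ft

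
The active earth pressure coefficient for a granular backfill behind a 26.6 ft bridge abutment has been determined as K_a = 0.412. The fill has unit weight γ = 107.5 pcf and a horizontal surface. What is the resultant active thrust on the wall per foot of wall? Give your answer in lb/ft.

P = ½ K_a γ H² = 0.5 × 0.412 × 107.5 × 26.6² = 15670 lb/ft.

15700 lb/ft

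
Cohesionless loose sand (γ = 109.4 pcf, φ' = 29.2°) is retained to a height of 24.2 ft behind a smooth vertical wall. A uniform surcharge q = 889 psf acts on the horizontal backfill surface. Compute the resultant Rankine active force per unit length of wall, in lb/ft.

K_a = tan²(45° − φ/2) = 0.3442.
Soil triangle: ½ K_a γ H² = 0.5×0.3442×109.4×24.2² = 11030 lb/ft.
Surcharge rectangle: K_a q H = 0.3442×889×24.2 = 7405 lb/ft.
Total = 11030 + 7405 = 18430 lb/ft.

18400 lb/ft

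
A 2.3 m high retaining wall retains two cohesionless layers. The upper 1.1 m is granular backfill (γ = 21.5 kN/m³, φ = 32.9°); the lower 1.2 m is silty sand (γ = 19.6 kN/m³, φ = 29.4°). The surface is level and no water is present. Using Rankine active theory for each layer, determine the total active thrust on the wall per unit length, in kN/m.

K_a1 = tan²(45°−32.9°/2) = 0.2960; K_a2 = tan²(45°−29.4°/2) = 0.3415.
Layer 1: σ at base = K_a1 γ₁ h₁ = 7.001 kPa; P₁ = ½×7.001×1.1 = 3.851.
Layer 2: σ_v at top = γ₁h₁ = 23.65; σ_h top = K_a2×23.65 = 8.076; σ_h base = K_a2×(23.65+19.6×1.2) = 16.11.
P₂ = ½(8.076+16.11)×1.2 = 14.51. Total P_a = 3.851+14.51 = 18.36 kN/m.

18.4 kN/m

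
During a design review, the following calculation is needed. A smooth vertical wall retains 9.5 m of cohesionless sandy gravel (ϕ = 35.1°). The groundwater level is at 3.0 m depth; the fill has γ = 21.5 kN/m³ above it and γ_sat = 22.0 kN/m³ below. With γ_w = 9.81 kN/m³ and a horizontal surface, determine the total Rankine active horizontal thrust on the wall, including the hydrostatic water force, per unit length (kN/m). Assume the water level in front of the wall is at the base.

K_a = tan²(45° − φ/2) = 0.2698.
γ' = 22.0 − 9.81 = 12.19 kN/m³. Depth below WT = 6.5 m.
σ'_h at WT = K_a γ d_w = 17.40 kPa; at base = 17.40 + K_a γ' × 6.5 = 38.79 kPa.
P₁ (0–3.0 m) = ½×17.40×3.0 = 26.11. P₂ (3.0–9.5 m) = ½(17.40+38.79)×6.5 = 182.6.
P_w = ½ γ_w h₂² = 0.5×9.81×6.5² = 207.2. Total = 26.11+182.6+207.2 = 416.0 kN/m.

416 kN/m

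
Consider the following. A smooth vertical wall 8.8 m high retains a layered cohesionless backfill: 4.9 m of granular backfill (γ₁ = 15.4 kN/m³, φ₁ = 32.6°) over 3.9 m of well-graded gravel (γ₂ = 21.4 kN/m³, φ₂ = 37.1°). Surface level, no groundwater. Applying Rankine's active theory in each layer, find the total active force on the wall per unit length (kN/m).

169 kN/m

K_a1 = tan²(45°−32.6°/2) = 0.2997; K_a2 = tan²(45°−37.1°/2) = 0.2475.
Layer 1: σ at base = K_a1 γ₁ h₁ = 22.62 kPa; P₁ = ½×22.62×4.9 = 55.41.
Layer 2: σ_v at top = γ₁h₁ = 75.46; σ_h top = K_a2×75.46 = 18.68; σ_h base = K_a2×(75.46+21.4×3.9) = 39.33.
P₂ = ½(18.68+39.33)×3.9 = 113.1. Total P_a = 55.41+113.1 = 168.5 kN/m.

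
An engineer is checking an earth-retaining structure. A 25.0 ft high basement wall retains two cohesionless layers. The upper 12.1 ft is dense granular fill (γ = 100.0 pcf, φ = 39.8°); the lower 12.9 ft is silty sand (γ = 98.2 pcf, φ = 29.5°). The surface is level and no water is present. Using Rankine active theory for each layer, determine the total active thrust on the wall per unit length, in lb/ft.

9690 lb/ft

K_a1 = tan²(45°−39.8°/2) = 0.2194; K_a2 = tan²(45°−29.5°/2) = 0.3401.
Layer 1: σ at base = K_a1 γ₁ h₁ = 265.5 psf; P₁ = ½×265.5×12.1 = 1606.
Layer 2: σ_v at top = γ₁h₁ = 1210; σ_h top = K_a2×1210 = 411.5; σ_h base = K_a2×(1210+98.2×12.9) = 842.4.
P₂ = ½(411.5+842.4)×12.9 = 8088. Total P_a = 1606+8088 = 9694 lb/ft.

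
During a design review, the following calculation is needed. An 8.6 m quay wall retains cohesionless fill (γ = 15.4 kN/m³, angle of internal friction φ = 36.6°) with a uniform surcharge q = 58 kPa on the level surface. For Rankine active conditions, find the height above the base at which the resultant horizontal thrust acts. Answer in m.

3.54 m

K_a = 0.2530.
Triangular part P₁ = ½K_aγH² = 144.1 at H/3 = 2.867 m; rectangular part P₂ = K_a q H = 126.2 at H/2 = 4.300 m.
ȳ = (P₁·2.867 + P₂·4.300)/(P₁+P₂) = 3.536 m.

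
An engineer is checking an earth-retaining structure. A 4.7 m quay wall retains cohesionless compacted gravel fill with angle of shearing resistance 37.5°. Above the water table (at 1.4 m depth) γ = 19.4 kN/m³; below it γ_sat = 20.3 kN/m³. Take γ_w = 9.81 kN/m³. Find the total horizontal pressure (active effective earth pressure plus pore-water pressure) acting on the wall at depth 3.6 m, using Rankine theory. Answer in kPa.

K_a = (1 − sin φ)/(1 + sin φ) = 0.2432.
γ' = 20.3 − 9.81 = 10.49 kN/m³.
Effective vertical stress at 3.6 m: σ'_v = 19.4×1.4 + 10.49×2.20 = 50.24 kPa.
σ'_h = K_a σ'_v = 0.2432 × 50.24 = 12.22 kPa; u = γ_w × 2.20 = 21.58 kPa.
Total σ_h = 12.22 + 21.58 = 33.80 kPa.

33.8 kPa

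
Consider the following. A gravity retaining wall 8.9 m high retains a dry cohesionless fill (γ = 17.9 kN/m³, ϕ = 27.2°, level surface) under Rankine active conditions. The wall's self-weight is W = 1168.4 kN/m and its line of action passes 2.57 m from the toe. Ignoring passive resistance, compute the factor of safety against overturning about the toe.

K_a = tan²(45° − 27.2°/2) = 0.3726.
P_a = ½K_aγH² = 0.5×0.3726×17.9×8.9² = 264.1 kN/m, acting at H/3 = 2.967 m above the base.
Overturning moment M_o = P_a × H/3 = 264.1 × 2.967 = 783.6.
Resisting moment M_r = W × 2.57 = 1168.4 × 2.57 = 3003.
FS_overturning = M_r/M_o = 3003/783.6 = 3.832.

3.83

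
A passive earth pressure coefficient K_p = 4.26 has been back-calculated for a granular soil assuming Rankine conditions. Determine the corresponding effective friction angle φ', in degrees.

K_p = (1+sin φ)/(1−sin φ) ⇒ sin φ = (K_p − 1)/(K_p + 1) = 0.6198.
φ = arcsin(0.6198) = 38.30°.

38.3°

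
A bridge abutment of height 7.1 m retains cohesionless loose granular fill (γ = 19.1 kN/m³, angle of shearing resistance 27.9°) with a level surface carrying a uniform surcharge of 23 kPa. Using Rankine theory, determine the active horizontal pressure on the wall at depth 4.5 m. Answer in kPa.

K_a = (1 − sin φ)/(1 + sin φ) = 0.3625.
σ_v = γz + q = 19.1 × 4.5 + 23 = 109.0 kPa.
σ_h = K_a σ_v = 0.3625 × 109.0 = 39.49 kPa.

39.5 kPa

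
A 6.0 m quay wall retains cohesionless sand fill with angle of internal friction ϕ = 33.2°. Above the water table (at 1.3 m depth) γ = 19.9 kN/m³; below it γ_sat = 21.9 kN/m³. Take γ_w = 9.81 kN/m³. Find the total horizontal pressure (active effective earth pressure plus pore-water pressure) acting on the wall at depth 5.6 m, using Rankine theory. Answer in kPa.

64.9 kPa

K_a = (1 − sin φ)/(1 + sin φ) = 0.2924.
γ' = 21.9 − 9.81 = 12.09 kN/m³.
Effective vertical stress at 5.6 m: σ'_v = 19.9×1.3 + 12.09×4.30 = 77.86 kPa.
σ'_h = K_a σ'_v = 0.2924 × 77.86 = 22.76 kPa; u = γ_w × 4.30 = 42.18 kPa.
Total σ_h = 22.76 + 42.18 = 64.94 kPa.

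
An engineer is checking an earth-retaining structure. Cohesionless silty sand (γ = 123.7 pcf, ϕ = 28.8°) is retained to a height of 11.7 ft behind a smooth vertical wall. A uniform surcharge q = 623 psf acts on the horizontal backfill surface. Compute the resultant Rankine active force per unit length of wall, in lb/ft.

K_a = tan²(45° − φ/2) = 0.3498.
Soil triangle: ½ K_a γ H² = 0.5×0.3498×123.7×11.7² = 2961 lb/ft.
Surcharge rectangle: K_a q H = 0.3498×623×11.7 = 2549 lb/ft.
Total = 2961 + 2549 = 5511 lb/ft.

5510 lb/ft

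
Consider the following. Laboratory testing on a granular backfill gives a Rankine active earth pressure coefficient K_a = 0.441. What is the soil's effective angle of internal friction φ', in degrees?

22.8°

K_a = tan²(45° − φ/2) ⇒ 45° − φ/2 = arctan(√0.441) = 33.59°.
φ = 2(45° − 33.59°) = 22.83°.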